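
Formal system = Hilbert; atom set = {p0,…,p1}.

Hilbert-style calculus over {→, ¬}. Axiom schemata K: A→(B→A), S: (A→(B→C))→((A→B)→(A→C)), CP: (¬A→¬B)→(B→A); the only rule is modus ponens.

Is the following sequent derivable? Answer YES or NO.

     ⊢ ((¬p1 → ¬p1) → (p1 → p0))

Truth-table refutation:
  v=00: Γ:[] Δ:[((¬p1 → ¬p1) → (p1 → p0))=T] refutes=False
  v=01: Γ:[] Δ:[((¬p1 → ¬p1) → (p1 → p0))=F] refutes=True  ← countermodel

Result: NO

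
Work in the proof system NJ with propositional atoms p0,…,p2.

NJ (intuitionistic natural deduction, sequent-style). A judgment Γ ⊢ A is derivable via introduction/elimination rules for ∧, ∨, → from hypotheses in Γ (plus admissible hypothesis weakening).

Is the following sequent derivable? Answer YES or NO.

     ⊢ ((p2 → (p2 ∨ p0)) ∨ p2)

Proof tree:
[∨I₁]  ⊢ ((p2 → (p2 ∨ p0)) ∨ p2)
  [→I]  ⊢ (p2 → (p2 ∨ p0))
    [∨I₁] p2 ⊢ (p2 ∨ p0)
      [Ax] p2 ⊢ p2

Result: YES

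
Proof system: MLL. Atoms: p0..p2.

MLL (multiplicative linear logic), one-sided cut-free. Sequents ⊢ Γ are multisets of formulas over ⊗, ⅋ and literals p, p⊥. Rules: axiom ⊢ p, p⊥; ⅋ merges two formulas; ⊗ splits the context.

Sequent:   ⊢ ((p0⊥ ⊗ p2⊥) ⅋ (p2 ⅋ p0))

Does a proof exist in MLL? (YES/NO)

Proof tree:
[⅋]  ⊢ ((p0⊥ ⊗ p2⊥) ⅋ (p2 ⅋ p0))
  [⅋]  ⊢ (p0⊥ ⊗ p2⊥), (p2 ⅋ p0)
    [⊗]  ⊢ p0, p2, (p0⊥ ⊗ p2⊥)
      [Ax]  ⊢ p0, p0⊥
      [Ax]  ⊢ p2, p2⊥

Result: YES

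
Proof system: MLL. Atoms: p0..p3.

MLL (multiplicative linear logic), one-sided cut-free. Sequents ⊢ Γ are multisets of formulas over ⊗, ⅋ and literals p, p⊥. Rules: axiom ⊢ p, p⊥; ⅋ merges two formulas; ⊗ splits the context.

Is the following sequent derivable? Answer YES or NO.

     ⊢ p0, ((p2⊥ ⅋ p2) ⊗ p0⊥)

Derivation (root first):
[⊗]  ⊢ p0, ((p2⊥ ⅋ p2) ⊗ p0⊥)
  [⅋]  ⊢ (p2⊥ ⅋ p2)
    [Ax]  ⊢ p2, p2⊥
  [Ax]  ⊢ p0, p0⊥

Result: YES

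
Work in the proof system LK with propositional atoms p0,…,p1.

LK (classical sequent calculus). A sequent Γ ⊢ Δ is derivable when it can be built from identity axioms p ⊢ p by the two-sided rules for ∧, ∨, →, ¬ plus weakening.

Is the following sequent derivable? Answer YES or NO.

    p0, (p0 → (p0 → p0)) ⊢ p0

Proof tree:
[→L] p0, (p0 → (p0 → p0)) ⊢ p0
  [Ax] p0 ⊢ p0
  [→L] p0, (p0 → p0) ⊢ p0
    [Ax] p0 ⊢ p0
    [Ax] p0 ⊢ p0

Result: YES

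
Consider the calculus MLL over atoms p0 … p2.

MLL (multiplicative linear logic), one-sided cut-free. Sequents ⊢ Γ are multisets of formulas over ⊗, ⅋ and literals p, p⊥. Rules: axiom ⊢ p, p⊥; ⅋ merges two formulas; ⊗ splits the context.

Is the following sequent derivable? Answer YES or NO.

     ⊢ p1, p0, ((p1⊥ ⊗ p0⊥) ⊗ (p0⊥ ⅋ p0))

Proof tree:
[⊗]  ⊢ p1, p0, ((p1⊥ ⊗ p0⊥) ⊗ (p0⊥ ⅋ p0))
  [⊗]  ⊢ p1, p0, (p1⊥ ⊗ p0⊥)
    [Ax]  ⊢ p1, p1⊥
    [Ax]  ⊢ p0, p0⊥
  [⅋]  ⊢ (p0⊥ ⅋ p0)
    [Ax]  ⊢ p0, p0⊥

Result: YES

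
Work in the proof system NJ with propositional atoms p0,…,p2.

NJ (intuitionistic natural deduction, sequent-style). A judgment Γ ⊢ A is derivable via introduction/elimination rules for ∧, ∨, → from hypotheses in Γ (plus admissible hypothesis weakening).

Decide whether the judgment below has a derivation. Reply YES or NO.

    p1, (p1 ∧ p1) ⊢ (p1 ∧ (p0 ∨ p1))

Proof tree:
[∧I] p1, (p1 ∧ p1) ⊢ (p1 ∧ (p0 ∨ p1))
  [Ax] p1 ⊢ p1
  [∨I₂] p1, (p1 ∧ p1) ⊢ (p0 ∨ p1)
    [Wk] p1, (p1 ∧ p1) ⊢ p1
      [Ax] p1 ⊢ p1

Result: YES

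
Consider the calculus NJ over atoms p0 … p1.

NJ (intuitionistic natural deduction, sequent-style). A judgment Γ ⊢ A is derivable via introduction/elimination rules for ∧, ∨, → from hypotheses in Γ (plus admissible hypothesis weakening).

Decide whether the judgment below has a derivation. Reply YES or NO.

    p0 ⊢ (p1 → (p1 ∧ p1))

Derivation trace:
[Wk] p0 ⊢ (p1 → (p1 ∧ p1))
  [→I]  ⊢ (p1 → (p1 ∧ p1))
    [∧I] p1 ⊢ (p1 ∧ p1)
      [Ax] p1 ⊢ p1
      [Ax] p1 ⊢ p1

Result: YES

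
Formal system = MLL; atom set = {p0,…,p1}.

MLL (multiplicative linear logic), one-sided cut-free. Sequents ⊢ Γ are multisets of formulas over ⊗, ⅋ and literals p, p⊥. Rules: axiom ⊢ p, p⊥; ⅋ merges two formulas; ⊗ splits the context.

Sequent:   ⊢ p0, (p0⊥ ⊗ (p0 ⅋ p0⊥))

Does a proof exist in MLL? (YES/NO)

Derivation trace:
[⊗]  ⊢ p0, (p0⊥ ⊗ (p0 ⅋ p0⊥))
  [Ax]  ⊢ p0, p0⊥
  [⅋]  ⊢ (p0 ⅋ p0⊥)
    [Ax]  ⊢ p0, p0⊥

Result: YES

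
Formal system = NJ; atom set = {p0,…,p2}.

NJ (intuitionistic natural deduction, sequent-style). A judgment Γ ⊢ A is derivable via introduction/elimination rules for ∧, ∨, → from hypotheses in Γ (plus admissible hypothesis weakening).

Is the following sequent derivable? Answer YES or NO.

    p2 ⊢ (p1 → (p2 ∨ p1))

Derivation trace:
[→I] p2 ⊢ (p1 → (p2 ∨ p1))
  [Wk] p1, p2 ⊢ (p2 ∨ p1)
    [∨I₂] p1 ⊢ (p2 ∨ p1)
      [Ax] p1 ⊢ p1

Result: YES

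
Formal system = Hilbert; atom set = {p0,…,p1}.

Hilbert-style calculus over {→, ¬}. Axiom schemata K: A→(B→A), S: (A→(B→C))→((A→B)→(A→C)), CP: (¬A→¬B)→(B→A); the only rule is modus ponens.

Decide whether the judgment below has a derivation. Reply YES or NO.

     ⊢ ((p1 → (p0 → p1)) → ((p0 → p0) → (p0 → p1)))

Truth-table refutation:
  v=00: Γ:[] Δ:[((p1 → (p0 → p1)) → ((p0 → p0) → (p0 → p1)))=T] refutes=False
  v=01: Γ:[] Δ:[((p1 → (p0 → p1)) → ((p0 → p0) → (p0 → p1)))=T] refutes=False
  v=10: Γ:[] Δ:[((p1 → (p0 → p1)) → ((p0 → p0) → (p0 → p1)))=F] refutes=True  ← countermodel

Result: NO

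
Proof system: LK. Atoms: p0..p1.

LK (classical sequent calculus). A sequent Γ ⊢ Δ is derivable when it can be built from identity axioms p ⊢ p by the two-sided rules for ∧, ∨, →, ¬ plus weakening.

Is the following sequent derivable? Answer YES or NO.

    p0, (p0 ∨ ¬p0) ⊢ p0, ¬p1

Proof tree:
[¬R] p0, (p0 ∨ ¬p0) ⊢ p0, ¬p1
  [∨L] p1, p0, (p0 ∨ ¬p0) ⊢ p0
    [Ax] p0 ⊢ p0
    [¬L] p0, p1, ¬p0 ⊢ 
      [WL] p0, p1 ⊢ p0
        [Ax] p0 ⊢ p0

Result: YES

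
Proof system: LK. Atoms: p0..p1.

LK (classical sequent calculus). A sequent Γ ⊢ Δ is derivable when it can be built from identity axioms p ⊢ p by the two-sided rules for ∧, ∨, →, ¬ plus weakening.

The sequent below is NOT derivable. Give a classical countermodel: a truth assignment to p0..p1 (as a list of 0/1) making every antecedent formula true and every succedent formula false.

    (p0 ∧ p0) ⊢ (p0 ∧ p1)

Search for a countermodel by truth-table:
  v=00: Γ:[(p0 ∧ p0)=F] Δ:[(p0 ∧ p1)=F] refutes=False
  v=01: Γ:[(p0 ∧ p0)=F] Δ:[(p0 ∧ p1)=F] refutes=False
  v=10: Γ:[(p0 ∧ p0)=T] Δ:[(p0 ∧ p1)=F] refutes=True  ← countermodel

Result: [1, 0]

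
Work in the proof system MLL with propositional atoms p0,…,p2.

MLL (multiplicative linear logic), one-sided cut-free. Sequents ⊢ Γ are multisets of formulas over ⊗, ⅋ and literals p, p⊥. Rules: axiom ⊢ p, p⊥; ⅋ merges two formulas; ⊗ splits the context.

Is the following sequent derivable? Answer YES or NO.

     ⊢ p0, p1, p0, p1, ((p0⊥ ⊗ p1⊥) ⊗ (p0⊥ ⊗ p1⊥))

Proof tree:
[⊗]  ⊢ p0, p1, p0, p1, ((p0⊥ ⊗ p1⊥) ⊗ (p0⊥ ⊗ p1⊥))
  [⊗]  ⊢ p0, p1, (p0⊥ ⊗ p1⊥)
    [Ax]  ⊢ p0, p0⊥
    [Ax]  ⊢ p1, p1⊥
  [⊗]  ⊢ p0, p1, (p0⊥ ⊗ p1⊥)
    [Ax]  ⊢ p0, p0⊥
    [Ax]  ⊢ p1, p1⊥

Result: YES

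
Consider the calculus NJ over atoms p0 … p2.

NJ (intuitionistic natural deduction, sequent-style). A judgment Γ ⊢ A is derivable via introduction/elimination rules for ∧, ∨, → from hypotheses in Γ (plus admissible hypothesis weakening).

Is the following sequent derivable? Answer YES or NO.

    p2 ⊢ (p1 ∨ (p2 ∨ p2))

Proof tree:
[∨I₂] p2 ⊢ (p1 ∨ (p2 ∨ p2))
  [∨I₂] p2 ⊢ (p2 ∨ p2)
    [Ax] p2 ⊢ p2

Result: YES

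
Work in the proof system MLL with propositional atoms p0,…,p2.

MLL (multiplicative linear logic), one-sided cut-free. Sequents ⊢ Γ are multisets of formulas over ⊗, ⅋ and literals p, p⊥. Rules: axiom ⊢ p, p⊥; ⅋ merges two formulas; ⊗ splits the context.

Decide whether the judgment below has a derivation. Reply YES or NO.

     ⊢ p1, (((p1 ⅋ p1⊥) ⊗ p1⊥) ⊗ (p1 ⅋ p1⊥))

Derivation (root first):
[⊗]  ⊢ p1, (((p1 ⅋ p1⊥) ⊗ p1⊥) ⊗ (p1 ⅋ p1⊥))
  [⊗]  ⊢ p1, ((p1 ⅋ p1⊥) ⊗ p1⊥)
    [⅋]  ⊢ (p1 ⅋ p1⊥)
      [Ax]  ⊢ p1, p1⊥
    [Ax]  ⊢ p1, p1⊥
  [⅋]  ⊢ (p1 ⅋ p1⊥)
    [Ax]  ⊢ p1, p1⊥

Result: YES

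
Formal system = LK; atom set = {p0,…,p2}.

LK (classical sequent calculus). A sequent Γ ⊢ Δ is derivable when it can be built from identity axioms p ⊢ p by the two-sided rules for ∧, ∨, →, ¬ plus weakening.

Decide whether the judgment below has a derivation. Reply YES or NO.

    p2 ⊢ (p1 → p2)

Derivation (root first):
[→R] p2 ⊢ (p1 → p2)
  [WL] p2, p1 ⊢ p2
    [Ax] p2 ⊢ p2

Result: YES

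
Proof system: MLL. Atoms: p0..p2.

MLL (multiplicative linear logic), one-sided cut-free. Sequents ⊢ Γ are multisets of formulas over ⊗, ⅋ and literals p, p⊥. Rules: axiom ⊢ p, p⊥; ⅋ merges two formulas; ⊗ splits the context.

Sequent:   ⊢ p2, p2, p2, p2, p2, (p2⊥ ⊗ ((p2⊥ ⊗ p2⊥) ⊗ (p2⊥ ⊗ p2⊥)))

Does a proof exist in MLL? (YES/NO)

Derivation (root first):
[⊗]  ⊢ p2, p2, p2, p2, p2, (p2⊥ ⊗ ((p2⊥ ⊗ p2⊥) ⊗ (p2⊥ ⊗ p2⊥)))
  [Ax]  ⊢ p2, p2⊥
  [⊗]  ⊢ p2, p2, p2, p2, ((p2⊥ ⊗ p2⊥) ⊗ (p2⊥ ⊗ p2⊥))
    [⊗]  ⊢ p2, p2, (p2⊥ ⊗ p2⊥)
      [Ax]  ⊢ p2, p2⊥
      [Ax]  ⊢ p2, p2⊥
    [⊗]  ⊢ p2, p2, (p2⊥ ⊗ p2⊥)
      [Ax]  ⊢ p2, p2⊥
      [Ax]  ⊢ p2, p2⊥

Result: YES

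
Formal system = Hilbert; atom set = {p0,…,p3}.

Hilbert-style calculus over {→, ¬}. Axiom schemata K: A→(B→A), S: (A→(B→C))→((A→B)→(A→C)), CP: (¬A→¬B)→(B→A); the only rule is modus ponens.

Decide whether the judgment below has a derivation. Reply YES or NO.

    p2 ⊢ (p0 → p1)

Truth-table refutation:
  v=0000: Γ:[p2=F] Δ:[(p0 → p1)=T] refutes=False
  v=0001: Γ:[p2=F] Δ:[(p0 → p1)=T] refutes=False
  v=0010: Γ:[p2=T] Δ:[(p0 → p1)=T] refutes=False
  v=0011: Γ:[p2=T] Δ:[(p0 → p1)=T] refutes=False
  v=0100: Γ:[p2=F] Δ:[(p0 → p1)=T] refutes=False
  v=0101: Γ:[p2=F] Δ:[(p0 → p1)=T] refutes=False
  v=0110: Γ:[p2=T] Δ:[(p0 → p1)=T] refutes=False
  v=0111: Γ:[p2=T] Δ:[(p0 → p1)=T] refutes=False
  v=1000: Γ:[p2=F] Δ:[(p0 → p1)=F] refutes=False
  v=1001: Γ:[p2=F] Δ:[(p0 → p1)=F] refutes=False
  v=1010: Γ:[p2=T] Δ:[(p0 → p1)=F] refutes=True  ← countermodel

Result: NO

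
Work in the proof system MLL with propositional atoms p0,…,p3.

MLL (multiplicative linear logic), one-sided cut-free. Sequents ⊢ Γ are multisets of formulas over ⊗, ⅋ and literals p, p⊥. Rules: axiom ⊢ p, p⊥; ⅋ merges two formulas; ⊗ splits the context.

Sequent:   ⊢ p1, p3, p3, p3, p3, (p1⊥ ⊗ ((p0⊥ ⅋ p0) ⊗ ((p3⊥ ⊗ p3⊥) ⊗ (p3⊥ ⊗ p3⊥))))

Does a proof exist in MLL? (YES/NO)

Proof tree:
[⊗]  ⊢ p1, p3, p3, p3, p3, (p1⊥ ⊗ ((p0⊥ ⅋ p0) ⊗ ((p3⊥ ⊗ p3⊥) ⊗ (p3⊥ ⊗ p3⊥))))
  [Ax]  ⊢ p1, p1⊥
  [⊗]  ⊢ p3, p3, p3, p3, ((p0⊥ ⅋ p0) ⊗ ((p3⊥ ⊗ p3⊥) ⊗ (p3⊥ ⊗ p3⊥)))
    [⅋]  ⊢ (p0⊥ ⅋ p0)
      [Ax]  ⊢ p0, p0⊥
    [⊗]  ⊢ p3, p3, p3, p3, ((p3⊥ ⊗ p3⊥) ⊗ (p3⊥ ⊗ p3⊥))
      [⊗]  ⊢ p3, p3, (p3⊥ ⊗ p3⊥)
        [Ax]  ⊢ p3, p3⊥
        [Ax]  ⊢ p3, p3⊥
      [⊗]  ⊢ p3, p3, (p3⊥ ⊗ p3⊥)
        [Ax]  ⊢ p3, p3⊥
        [Ax]  ⊢ p3, p3⊥

Result: YES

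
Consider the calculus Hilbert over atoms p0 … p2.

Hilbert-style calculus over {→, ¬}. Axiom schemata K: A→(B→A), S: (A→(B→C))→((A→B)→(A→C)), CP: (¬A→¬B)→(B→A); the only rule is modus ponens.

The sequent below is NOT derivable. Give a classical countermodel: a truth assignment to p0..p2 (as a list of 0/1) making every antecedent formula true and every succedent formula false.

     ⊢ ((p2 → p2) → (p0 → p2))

Truth-table refutation:
  v=000: Γ:[] Δ:[((p2 → p2) → (p0 → p2))=T] refutes=False
  v=001: Γ:[] Δ:[((p2 → p2) → (p0 → p2))=T] refutes=False
  v=010: Γ:[] Δ:[((p2 → p2) → (p0 → p2))=T] refutes=False
  v=011: Γ:[] Δ:[((p2 → p2) → (p0 → p2))=T] refutes=False
  v=100: Γ:[] Δ:[((p2 → p2) → (p0 → p2))=F] refutes=True  ← countermodel

Result: [1, 0, 0]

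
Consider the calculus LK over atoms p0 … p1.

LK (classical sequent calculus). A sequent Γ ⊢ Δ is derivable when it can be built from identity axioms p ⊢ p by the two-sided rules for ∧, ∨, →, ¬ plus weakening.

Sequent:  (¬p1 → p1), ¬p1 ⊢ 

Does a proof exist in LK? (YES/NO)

Derivation trace:
[¬L] (¬p1 → p1), ¬p1 ⊢ 
  [→L] (¬p1 → p1) ⊢ p1
    [¬R]  ⊢ p1, ¬p1
      [Ax] p1 ⊢ p1
    [Ax] p1 ⊢ p1

Result: YES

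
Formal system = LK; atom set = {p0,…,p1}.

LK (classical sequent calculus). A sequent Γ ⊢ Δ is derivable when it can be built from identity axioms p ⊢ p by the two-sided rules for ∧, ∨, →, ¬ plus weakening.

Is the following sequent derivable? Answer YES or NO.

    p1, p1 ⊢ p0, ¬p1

Truth-table refutation:
  v=00: Γ:[p1=F, p1=F] Δ:[p0=F, ¬p1=T] refutes=False
  v=01: Γ:[p1=T, p1=T] Δ:[p0=F, ¬p1=F] refutes=True  ← countermodel

Result: NO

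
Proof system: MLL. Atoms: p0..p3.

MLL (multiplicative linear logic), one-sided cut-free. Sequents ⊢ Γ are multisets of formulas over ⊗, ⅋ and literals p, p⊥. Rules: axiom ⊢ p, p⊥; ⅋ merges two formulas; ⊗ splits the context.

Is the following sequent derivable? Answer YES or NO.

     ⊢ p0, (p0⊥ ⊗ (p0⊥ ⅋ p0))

Proof tree:
[⊗]  ⊢ p0, (p0⊥ ⊗ (p0⊥ ⅋ p0))
  [Ax]  ⊢ p0, p0⊥
  [⅋]  ⊢ (p0⊥ ⅋ p0)
    [Ax]  ⊢ p0, p0⊥

Result: YES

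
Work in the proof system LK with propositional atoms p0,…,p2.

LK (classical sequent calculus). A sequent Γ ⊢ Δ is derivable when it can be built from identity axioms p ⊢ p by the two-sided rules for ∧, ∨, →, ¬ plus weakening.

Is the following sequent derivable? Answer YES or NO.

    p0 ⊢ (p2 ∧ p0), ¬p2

Derivation (root first):
[¬R] p0 ⊢ (p2 ∧ p0), ¬p2
  [∧R] p2, p0 ⊢ (p2 ∧ p0)
    [Ax] p2 ⊢ p2
    [Ax] p0 ⊢ p0

Result: YES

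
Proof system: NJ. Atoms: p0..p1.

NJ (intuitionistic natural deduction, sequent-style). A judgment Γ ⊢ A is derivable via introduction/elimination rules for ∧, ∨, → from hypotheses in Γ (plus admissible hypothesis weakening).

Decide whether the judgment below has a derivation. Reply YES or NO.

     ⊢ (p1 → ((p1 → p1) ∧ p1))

Proof tree:
[→I]  ⊢ (p1 → ((p1 → p1) ∧ p1))
  [∧I] p1 ⊢ ((p1 → p1) ∧ p1)
    [→I]  ⊢ (p1 → p1)
      [Ax] p1 ⊢ p1
    [Ax] p1 ⊢ p1

Result: YES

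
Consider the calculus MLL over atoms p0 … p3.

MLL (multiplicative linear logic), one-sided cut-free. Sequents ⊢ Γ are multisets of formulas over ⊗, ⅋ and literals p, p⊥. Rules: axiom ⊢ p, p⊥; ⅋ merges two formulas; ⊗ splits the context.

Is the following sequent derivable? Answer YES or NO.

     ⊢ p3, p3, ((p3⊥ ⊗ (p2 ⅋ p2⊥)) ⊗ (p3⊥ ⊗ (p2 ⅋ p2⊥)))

Derivation (root first):
[⊗]  ⊢ p3, p3, ((p3⊥ ⊗ (p2 ⅋ p2⊥)) ⊗ (p3⊥ ⊗ (p2 ⅋ p2⊥)))
  [⊗]  ⊢ p3, (p3⊥ ⊗ (p2 ⅋ p2⊥))
    [Ax]  ⊢ p3, p3⊥
    [⅋]  ⊢ (p2 ⅋ p2⊥)
      [Ax]  ⊢ p2, p2⊥
  [⊗]  ⊢ p3, (p3⊥ ⊗ (p2 ⅋ p2⊥))
    [Ax]  ⊢ p3, p3⊥
    [⅋]  ⊢ (p2 ⅋ p2⊥)
      [Ax]  ⊢ p2, p2⊥

Result: YES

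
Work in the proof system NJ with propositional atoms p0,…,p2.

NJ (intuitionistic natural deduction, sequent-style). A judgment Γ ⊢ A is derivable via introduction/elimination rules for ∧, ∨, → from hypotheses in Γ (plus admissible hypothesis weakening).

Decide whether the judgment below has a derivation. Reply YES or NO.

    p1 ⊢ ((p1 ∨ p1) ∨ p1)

Derivation trace:
[∨I₁] p1 ⊢ ((p1 ∨ p1) ∨ p1)
  [∨I₁] p1 ⊢ (p1 ∨ p1)
    [Ax] p1 ⊢ p1

Result: YES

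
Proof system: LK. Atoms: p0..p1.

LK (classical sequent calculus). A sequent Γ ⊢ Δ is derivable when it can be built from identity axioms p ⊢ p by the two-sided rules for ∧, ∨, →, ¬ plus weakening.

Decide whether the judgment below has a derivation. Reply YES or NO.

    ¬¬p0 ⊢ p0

Proof tree:
[¬L] ¬¬p0 ⊢ p0
  [¬R]  ⊢ p0, ¬p0
    [Ax] p0 ⊢ p0

Result: YES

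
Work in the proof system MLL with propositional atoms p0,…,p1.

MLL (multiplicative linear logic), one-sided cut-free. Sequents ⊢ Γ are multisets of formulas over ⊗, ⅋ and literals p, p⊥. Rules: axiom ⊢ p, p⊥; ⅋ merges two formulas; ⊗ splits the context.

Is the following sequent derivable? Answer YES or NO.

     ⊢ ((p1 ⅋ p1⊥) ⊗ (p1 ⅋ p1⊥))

Derivation trace:
[⊗]  ⊢ ((p1 ⅋ p1⊥) ⊗ (p1 ⅋ p1⊥))
  [⅋]  ⊢ (p1 ⅋ p1⊥)
    [Ax]  ⊢ p1, p1⊥
  [⅋]  ⊢ (p1 ⅋ p1⊥)
    [Ax]  ⊢ p1, p1⊥

Result: YES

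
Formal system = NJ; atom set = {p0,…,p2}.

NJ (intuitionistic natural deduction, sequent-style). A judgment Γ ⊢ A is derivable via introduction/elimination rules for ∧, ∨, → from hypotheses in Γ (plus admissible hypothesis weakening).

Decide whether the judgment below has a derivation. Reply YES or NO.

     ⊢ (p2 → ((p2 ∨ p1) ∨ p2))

Derivation (root first):
[→I]  ⊢ (p2 → ((p2 ∨ p1) ∨ p2))
  [∨I₁] p2 ⊢ ((p2 ∨ p1) ∨ p2)
    [∨I₁] p2 ⊢ (p2 ∨ p1)
      [Ax] p2 ⊢ p2

Result: YES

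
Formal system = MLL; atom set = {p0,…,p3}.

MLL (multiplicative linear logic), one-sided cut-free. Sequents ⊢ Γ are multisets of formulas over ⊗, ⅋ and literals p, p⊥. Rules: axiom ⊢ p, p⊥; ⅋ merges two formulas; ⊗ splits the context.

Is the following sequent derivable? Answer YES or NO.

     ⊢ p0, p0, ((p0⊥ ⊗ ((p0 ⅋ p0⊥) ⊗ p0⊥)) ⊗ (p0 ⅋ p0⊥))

Derivation trace:
[⊗]  ⊢ p0, p0, ((p0⊥ ⊗ ((p0 ⅋ p0⊥) ⊗ p0⊥)) ⊗ (p0 ⅋ p0⊥))
  [⊗]  ⊢ p0, p0, (p0⊥ ⊗ ((p0 ⅋ p0⊥) ⊗ p0⊥))
    [Ax]  ⊢ p0, p0⊥
    [⊗]  ⊢ p0, ((p0 ⅋ p0⊥) ⊗ p0⊥)
      [⅋]  ⊢ (p0 ⅋ p0⊥)
        [Ax]  ⊢ p0, p0⊥
      [Ax]  ⊢ p0, p0⊥
  [⅋]  ⊢ (p0 ⅋ p0⊥)
    [Ax]  ⊢ p0, p0⊥

Result: YES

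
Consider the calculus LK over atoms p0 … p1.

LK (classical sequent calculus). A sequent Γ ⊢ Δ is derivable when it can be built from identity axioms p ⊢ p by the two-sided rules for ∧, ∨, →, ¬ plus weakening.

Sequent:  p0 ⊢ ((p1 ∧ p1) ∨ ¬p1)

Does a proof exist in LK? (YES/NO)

Proof tree:
[∨R] p0 ⊢ ((p1 ∧ p1) ∨ ¬p1)
  [¬R] p0 ⊢ (p1 ∧ p1), ¬p1
    [WL] p1, p0 ⊢ (p1 ∧ p1)
      [∧R] p1 ⊢ (p1 ∧ p1)
        [Ax] p1 ⊢ p1
        [Ax] p1 ⊢ p1

Result: YES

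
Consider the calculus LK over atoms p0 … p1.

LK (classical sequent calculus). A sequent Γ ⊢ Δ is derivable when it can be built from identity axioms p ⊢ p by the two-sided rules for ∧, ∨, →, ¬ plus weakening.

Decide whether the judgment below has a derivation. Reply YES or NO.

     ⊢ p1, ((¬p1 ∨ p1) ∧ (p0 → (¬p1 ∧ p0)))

Proof tree:
[∧R]  ⊢ p1, ((¬p1 ∨ p1) ∧ (p0 → (¬p1 ∧ p0)))
  [∨R]  ⊢ (¬p1 ∨ p1)
    [¬R]  ⊢ p1, ¬p1
      [Ax] p1 ⊢ p1
  [→R]  ⊢ p1, (p0 → (¬p1 ∧ p0))
    [∧R] p0 ⊢ p1, (¬p1 ∧ p0)
      [¬R]  ⊢ p1, ¬p1
        [Ax] p1 ⊢ p1
      [Ax] p0 ⊢ p0

Result: YES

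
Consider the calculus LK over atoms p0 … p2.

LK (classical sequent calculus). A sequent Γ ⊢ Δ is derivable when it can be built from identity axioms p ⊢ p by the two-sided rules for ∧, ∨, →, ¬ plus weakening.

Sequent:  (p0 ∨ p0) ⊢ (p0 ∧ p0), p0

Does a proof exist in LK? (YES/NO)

Derivation (root first):
[∨L] (p0 ∨ p0) ⊢ (p0 ∧ p0), p0
  [Ax] p0 ⊢ p0
  [∧R] p0 ⊢ (p0 ∧ p0)
    [Ax] p0 ⊢ p0
    [Ax] p0 ⊢ p0

Result: YES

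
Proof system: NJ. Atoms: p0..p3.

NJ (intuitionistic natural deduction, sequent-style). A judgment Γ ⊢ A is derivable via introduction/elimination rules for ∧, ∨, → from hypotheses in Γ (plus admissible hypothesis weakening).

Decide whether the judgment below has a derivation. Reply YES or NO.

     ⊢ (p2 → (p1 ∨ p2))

Proof tree:
[→I]  ⊢ (p2 → (p1 ∨ p2))
  [∨I₂] p2 ⊢ (p1 ∨ p2)
    [Ax] p2 ⊢ p2

Result: YES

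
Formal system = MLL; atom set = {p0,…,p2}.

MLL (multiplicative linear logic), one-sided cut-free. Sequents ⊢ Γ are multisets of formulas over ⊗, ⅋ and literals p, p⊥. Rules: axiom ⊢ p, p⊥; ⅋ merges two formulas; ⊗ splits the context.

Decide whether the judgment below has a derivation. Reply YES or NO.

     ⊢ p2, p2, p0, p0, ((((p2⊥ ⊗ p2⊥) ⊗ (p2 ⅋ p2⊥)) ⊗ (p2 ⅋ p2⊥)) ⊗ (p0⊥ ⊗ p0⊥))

Derivation (root first):
[⊗]  ⊢ p2, p2, p0, p0, ((((p2⊥ ⊗ p2⊥) ⊗ (p2 ⅋ p2⊥)) ⊗ (p2 ⅋ p2⊥)) ⊗ (p0⊥ ⊗ p0⊥))
  [⊗]  ⊢ p2, p2, (((p2⊥ ⊗ p2⊥) ⊗ (p2 ⅋ p2⊥)) ⊗ (p2 ⅋ p2⊥))
    [⊗]  ⊢ p2, p2, ((p2⊥ ⊗ p2⊥) ⊗ (p2 ⅋ p2⊥))
      [⊗]  ⊢ p2, p2, (p2⊥ ⊗ p2⊥)
        [Ax]  ⊢ p2, p2⊥
        [Ax]  ⊢ p2, p2⊥
      [⅋]  ⊢ (p2 ⅋ p2⊥)
        [Ax]  ⊢ p2, p2⊥
    [⅋]  ⊢ (p2 ⅋ p2⊥)
      [Ax]  ⊢ p2, p2⊥
  [⊗]  ⊢ p0, p0, (p0⊥ ⊗ p0⊥)
    [Ax]  ⊢ p0, p0⊥
    [Ax]  ⊢ p0, p0⊥

Result: YES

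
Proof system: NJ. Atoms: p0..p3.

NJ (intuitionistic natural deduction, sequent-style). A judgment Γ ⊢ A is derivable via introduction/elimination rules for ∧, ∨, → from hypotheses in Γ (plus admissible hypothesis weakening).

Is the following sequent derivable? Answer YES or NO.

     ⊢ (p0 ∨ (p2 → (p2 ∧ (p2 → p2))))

Derivation (root first):
[∨I₂]  ⊢ (p0 ∨ (p2 → (p2 ∧ (p2 → p2))))
  [→I]  ⊢ (p2 → (p2 ∧ (p2 → p2)))
    [∧I] p2 ⊢ (p2 ∧ (p2 → p2))
      [Ax] p2 ⊢ p2
      [→I]  ⊢ (p2 → p2)
        [Ax] p2 ⊢ p2

Result: YES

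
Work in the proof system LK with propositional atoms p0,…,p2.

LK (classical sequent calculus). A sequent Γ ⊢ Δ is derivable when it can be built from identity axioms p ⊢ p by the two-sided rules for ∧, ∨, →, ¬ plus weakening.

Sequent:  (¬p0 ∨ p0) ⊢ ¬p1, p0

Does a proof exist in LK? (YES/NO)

Search for a countermodel by truth-table:
  v=000: Γ:[(¬p0 ∨ p0)=T] Δ:[¬p1=T, p0=F] refutes=False
  v=001: Γ:[(¬p0 ∨ p0)=T] Δ:[¬p1=T, p0=F] refutes=False
  v=010: Γ:[(¬p0 ∨ p0)=T] Δ:[¬p1=F, p0=F] refutes=True  ← countermodel

Result: NO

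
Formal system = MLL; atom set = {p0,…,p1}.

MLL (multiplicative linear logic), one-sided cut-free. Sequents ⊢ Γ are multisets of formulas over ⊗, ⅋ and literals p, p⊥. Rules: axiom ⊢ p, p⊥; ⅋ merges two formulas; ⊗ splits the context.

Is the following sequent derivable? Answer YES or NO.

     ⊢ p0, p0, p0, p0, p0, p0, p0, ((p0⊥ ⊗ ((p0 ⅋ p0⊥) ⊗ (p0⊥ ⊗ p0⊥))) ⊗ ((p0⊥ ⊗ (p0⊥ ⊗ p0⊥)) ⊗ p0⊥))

Derivation trace:
[⊗]  ⊢ p0, p0, p0, p0, p0, p0, p0, ((p0⊥ ⊗ ((p0 ⅋ p0⊥) ⊗ (p0⊥ ⊗ p0⊥))) ⊗ ((p0⊥ ⊗ (p0⊥ ⊗ p0⊥)) ⊗ p0⊥))
  [⊗]  ⊢ p0, p0, p0, (p0⊥ ⊗ ((p0 ⅋ p0⊥) ⊗ (p0⊥ ⊗ p0⊥)))
    [Ax]  ⊢ p0, p0⊥
    [⊗]  ⊢ p0, p0, ((p0 ⅋ p0⊥) ⊗ (p0⊥ ⊗ p0⊥))
      [⅋]  ⊢ (p0 ⅋ p0⊥)
        [Ax]  ⊢ p0, p0⊥
      [⊗]  ⊢ p0, p0, (p0⊥ ⊗ p0⊥)
        [Ax]  ⊢ p0, p0⊥
        [Ax]  ⊢ p0, p0⊥
  [⊗]  ⊢ p0, p0, p0, p0, ((p0⊥ ⊗ (p0⊥ ⊗ p0⊥)) ⊗ p0⊥)
    [⊗]  ⊢ p0, p0, p0, (p0⊥ ⊗ (p0⊥ ⊗ p0⊥))
      [Ax]  ⊢ p0, p0⊥
      [⊗]  ⊢ p0, p0, (p0⊥ ⊗ p0⊥)
        [Ax]  ⊢ p0, p0⊥
        [Ax]  ⊢ p0, p0⊥
    [Ax]  ⊢ p0, p0⊥

Result: YES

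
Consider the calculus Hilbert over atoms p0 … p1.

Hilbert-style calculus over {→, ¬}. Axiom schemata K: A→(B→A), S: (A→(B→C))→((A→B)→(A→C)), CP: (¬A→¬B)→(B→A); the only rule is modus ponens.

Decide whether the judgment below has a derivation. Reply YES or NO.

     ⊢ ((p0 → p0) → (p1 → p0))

Enumerate valuations to refute Γ ⊢ Δ:
  v=00: Γ:[] Δ:[((p0 → p0) → (p1 → p0))=T] refutes=False
  v=01: Γ:[] Δ:[((p0 → p0) → (p1 → p0))=F] refutes=True  ← countermodel

Result: NO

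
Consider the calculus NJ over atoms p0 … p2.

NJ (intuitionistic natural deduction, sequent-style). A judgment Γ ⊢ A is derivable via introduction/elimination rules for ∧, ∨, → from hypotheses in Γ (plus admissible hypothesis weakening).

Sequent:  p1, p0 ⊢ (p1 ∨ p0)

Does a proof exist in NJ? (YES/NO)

Proof tree:
[Wk] p1, p0 ⊢ (p1 ∨ p0)
  [∨I₁] p1 ⊢ (p1 ∨ p0)
    [Ax] p1 ⊢ p1

Result: YES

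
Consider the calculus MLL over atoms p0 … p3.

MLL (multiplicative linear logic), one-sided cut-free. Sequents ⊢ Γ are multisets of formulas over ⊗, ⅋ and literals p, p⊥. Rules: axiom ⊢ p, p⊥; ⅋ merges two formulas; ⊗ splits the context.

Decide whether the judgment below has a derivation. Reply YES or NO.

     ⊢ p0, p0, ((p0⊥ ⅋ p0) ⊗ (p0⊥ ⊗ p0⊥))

Derivation trace:
[⊗]  ⊢ p0, p0, ((p0⊥ ⅋ p0) ⊗ (p0⊥ ⊗ p0⊥))
  [⅋]  ⊢ (p0⊥ ⅋ p0)
    [Ax]  ⊢ p0, p0⊥
  [⊗]  ⊢ p0, p0, (p0⊥ ⊗ p0⊥)
    [Ax]  ⊢ p0, p0⊥
    [Ax]  ⊢ p0, p0⊥

Result: YES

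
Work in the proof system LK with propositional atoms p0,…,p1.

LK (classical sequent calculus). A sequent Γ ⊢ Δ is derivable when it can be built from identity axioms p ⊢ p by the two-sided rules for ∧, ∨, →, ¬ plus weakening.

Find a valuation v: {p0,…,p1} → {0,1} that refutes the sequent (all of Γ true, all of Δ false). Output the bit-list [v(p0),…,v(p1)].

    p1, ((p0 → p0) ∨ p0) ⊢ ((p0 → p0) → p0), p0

Search for a countermodel by truth-table:
  v=00: Γ:[p1=F, ((p0 → p0) ∨ p0)=T] Δ:[((p0 → p0) → p0)=F, p0=F] refutes=False
  v=01: Γ:[p1=T, ((p0 → p0) ∨ p0)=T] Δ:[((p0 → p0) → p0)=F, p0=F] refutes=True  ← countermodel

Result: [0, 1]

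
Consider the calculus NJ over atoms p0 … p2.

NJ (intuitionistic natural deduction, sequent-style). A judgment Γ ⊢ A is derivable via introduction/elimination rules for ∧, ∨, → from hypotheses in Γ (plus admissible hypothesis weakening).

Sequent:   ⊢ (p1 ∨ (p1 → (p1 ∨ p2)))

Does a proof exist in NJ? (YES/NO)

Derivation (root first):
[∨I₂]  ⊢ (p1 ∨ (p1 → (p1 ∨ p2)))
  [→I]  ⊢ (p1 → (p1 ∨ p2))
    [∨I₁] p1 ⊢ (p1 ∨ p2)
      [Ax] p1 ⊢ p1

Result: YES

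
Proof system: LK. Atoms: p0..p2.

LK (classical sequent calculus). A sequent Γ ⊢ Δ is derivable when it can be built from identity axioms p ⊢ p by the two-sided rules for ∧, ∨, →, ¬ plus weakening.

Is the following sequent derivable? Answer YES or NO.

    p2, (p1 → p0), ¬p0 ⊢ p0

Truth-table refutation:
  v=000: Γ:[p2=F, (p1 → p0)=T, ¬p0=T] Δ:[p0=F] refutes=False
  v=001: Γ:[p2=T, (p1 → p0)=T, ¬p0=T] Δ:[p0=F] refutes=True  ← countermodel

Result: NO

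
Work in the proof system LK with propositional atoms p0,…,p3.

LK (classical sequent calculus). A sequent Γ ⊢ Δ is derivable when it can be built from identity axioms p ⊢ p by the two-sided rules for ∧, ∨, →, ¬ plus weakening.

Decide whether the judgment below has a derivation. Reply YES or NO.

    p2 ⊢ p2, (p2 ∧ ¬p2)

Derivation (root first):
[∧R] p2 ⊢ p2, (p2 ∧ ¬p2)
  [Ax] p2 ⊢ p2
  [¬R]  ⊢ p2, ¬p2
    [Ax] p2 ⊢ p2

Result: YES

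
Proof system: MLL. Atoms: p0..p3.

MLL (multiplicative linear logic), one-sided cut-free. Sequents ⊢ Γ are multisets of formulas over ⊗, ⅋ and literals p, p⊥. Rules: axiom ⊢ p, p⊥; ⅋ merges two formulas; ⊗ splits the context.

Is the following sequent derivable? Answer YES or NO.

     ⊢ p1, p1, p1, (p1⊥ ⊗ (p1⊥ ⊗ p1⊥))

Derivation (root first):
[⊗]  ⊢ p1, p1, p1, (p1⊥ ⊗ (p1⊥ ⊗ p1⊥))
  [Ax]  ⊢ p1, p1⊥
  [⊗]  ⊢ p1, p1, (p1⊥ ⊗ p1⊥)
    [Ax]  ⊢ p1, p1⊥
    [Ax]  ⊢ p1, p1⊥

Result: YES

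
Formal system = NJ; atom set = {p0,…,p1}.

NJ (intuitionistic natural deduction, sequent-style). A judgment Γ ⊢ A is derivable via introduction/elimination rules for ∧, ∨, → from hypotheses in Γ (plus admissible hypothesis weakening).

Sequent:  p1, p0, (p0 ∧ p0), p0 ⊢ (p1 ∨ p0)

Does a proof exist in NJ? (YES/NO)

Derivation (root first):
[Wk] p1, p0, (p0 ∧ p0), p0 ⊢ (p1 ∨ p0)
  [Wk] p1, p0, (p0 ∧ p0) ⊢ (p1 ∨ p0)
    [Wk] p1, p0 ⊢ (p1 ∨ p0)
      [∨I₁] p1 ⊢ (p1 ∨ p0)
        [Ax] p1 ⊢ p1

Result: YES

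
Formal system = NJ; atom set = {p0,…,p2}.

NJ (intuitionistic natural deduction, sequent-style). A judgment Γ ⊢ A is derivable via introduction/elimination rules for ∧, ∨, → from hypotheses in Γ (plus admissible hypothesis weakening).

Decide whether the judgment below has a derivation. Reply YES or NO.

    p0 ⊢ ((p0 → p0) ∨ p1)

Derivation (root first):
[∨I₁] p0 ⊢ ((p0 → p0) ∨ p1)
  [→I] p0 ⊢ (p0 → p0)
    [Wk] p0, p0 ⊢ p0
      [Ax] p0 ⊢ p0

Result: YES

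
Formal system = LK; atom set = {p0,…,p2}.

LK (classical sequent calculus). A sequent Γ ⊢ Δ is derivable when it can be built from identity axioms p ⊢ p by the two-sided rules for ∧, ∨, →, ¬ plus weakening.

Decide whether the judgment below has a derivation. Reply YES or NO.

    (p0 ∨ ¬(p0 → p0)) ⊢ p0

Derivation (root first):
[∨L] (p0 ∨ ¬(p0 → p0)) ⊢ p0
  [Ax] p0 ⊢ p0
  [¬L] ¬(p0 → p0) ⊢ 
    [→R]  ⊢ (p0 → p0)
      [Ax] p0 ⊢ p0

Result: YES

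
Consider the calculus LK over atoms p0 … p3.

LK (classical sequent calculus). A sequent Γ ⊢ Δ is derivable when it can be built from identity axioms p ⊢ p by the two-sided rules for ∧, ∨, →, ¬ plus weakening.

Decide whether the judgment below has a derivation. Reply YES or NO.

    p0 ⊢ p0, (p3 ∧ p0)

Derivation (root first):
[∧R] p0 ⊢ p0, (p3 ∧ p0)
  [WR] p0 ⊢ p0, p3
    [Ax] p0 ⊢ p0
  [Ax] p0 ⊢ p0

Result: YES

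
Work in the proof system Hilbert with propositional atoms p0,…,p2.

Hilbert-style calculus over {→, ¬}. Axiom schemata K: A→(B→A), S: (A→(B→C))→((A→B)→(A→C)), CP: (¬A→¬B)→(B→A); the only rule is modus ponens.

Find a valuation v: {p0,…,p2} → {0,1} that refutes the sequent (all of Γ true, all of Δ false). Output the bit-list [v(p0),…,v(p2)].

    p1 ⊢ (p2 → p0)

Enumerate valuations to refute Γ ⊢ Δ:
  v=000: Γ:[p1=F] Δ:[(p2 → p0)=T] refutes=False
  v=001: Γ:[p1=F] Δ:[(p2 → p0)=F] refutes=False
  v=010: Γ:[p1=T] Δ:[(p2 → p0)=T] refutes=False
  v=011: Γ:[p1=T] Δ:[(p2 → p0)=F] refutes=True  ← countermodel

Result: [0, 1, 1]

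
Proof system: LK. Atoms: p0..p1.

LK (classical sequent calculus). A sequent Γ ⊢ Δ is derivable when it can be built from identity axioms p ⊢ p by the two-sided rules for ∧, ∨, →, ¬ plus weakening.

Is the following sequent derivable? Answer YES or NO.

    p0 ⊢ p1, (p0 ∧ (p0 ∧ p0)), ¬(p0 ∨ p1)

Proof tree:
[¬R] p0 ⊢ p1, (p0 ∧ (p0 ∧ p0)), ¬(p0 ∨ p1)
  [∧R] (p0 ∨ p1), p0 ⊢ p1, (p0 ∧ (p0 ∧ p0))
    [∨L] (p0 ∨ p1) ⊢ p1, p0
      [Ax] p0 ⊢ p0
      [Ax] p1 ⊢ p1
    [∧R] p0 ⊢ (p0 ∧ p0)
      [Ax] p0 ⊢ p0
      [Ax] p0 ⊢ p0

Result: YES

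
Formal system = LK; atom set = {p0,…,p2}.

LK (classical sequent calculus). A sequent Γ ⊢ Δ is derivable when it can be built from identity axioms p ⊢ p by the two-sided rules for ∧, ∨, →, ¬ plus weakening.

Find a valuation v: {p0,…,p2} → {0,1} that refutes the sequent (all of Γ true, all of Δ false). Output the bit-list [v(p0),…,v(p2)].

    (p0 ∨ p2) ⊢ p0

Enumerate valuations to refute Γ ⊢ Δ:
  v=000: Γ:[(p0 ∨ p2)=F] Δ:[p0=F] refutes=False
  v=001: Γ:[(p0 ∨ p2)=T] Δ:[p0=F] refutes=True  ← countermodel

Result: [0, 0, 1]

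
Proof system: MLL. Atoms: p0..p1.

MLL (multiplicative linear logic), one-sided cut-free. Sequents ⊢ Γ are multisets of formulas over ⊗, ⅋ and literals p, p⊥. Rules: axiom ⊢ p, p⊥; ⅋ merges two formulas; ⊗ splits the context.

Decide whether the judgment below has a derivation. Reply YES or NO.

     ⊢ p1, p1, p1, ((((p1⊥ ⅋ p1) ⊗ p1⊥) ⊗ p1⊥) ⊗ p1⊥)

Derivation trace:
[⊗]  ⊢ p1, p1, p1, ((((p1⊥ ⅋ p1) ⊗ p1⊥) ⊗ p1⊥) ⊗ p1⊥)
  [⊗]  ⊢ p1, p1, (((p1⊥ ⅋ p1) ⊗ p1⊥) ⊗ p1⊥)
    [⊗]  ⊢ p1, ((p1⊥ ⅋ p1) ⊗ p1⊥)
      [⅋]  ⊢ (p1⊥ ⅋ p1)
        [Ax]  ⊢ p1, p1⊥
      [Ax]  ⊢ p1, p1⊥
    [Ax]  ⊢ p1, p1⊥
  [Ax]  ⊢ p1, p1⊥

Result: YES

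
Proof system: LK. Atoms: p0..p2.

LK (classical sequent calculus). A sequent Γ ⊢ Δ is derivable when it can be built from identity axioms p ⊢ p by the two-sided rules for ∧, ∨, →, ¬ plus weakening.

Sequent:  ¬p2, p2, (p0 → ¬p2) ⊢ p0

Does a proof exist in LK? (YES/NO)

Derivation (root first):
[→L] ¬p2, p2, (p0 → ¬p2) ⊢ p0
  [¬L] p2, ¬p2 ⊢ p0
    [WR] p2 ⊢ p2, p0
      [Ax] p2 ⊢ p2
  [¬L] p2, ¬p2 ⊢ p0
    [WR] p2 ⊢ p2, p0
      [Ax] p2 ⊢ p2

Result: YES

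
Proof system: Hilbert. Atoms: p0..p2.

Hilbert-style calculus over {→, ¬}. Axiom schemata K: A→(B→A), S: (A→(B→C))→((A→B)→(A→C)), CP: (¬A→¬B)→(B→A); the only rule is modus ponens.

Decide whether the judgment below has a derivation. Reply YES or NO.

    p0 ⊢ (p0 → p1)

Search for a countermodel by truth-table:
  v=000: Γ:[p0=F] Δ:[(p0 → p1)=T] refutes=False
  v=001: Γ:[p0=F] Δ:[(p0 → p1)=T] refutes=False
  v=010: Γ:[p0=F] Δ:[(p0 → p1)=T] refutes=False
  v=011: Γ:[p0=F] Δ:[(p0 → p1)=T] refutes=False
  v=100: Γ:[p0=T] Δ:[(p0 → p1)=F] refutes=True  ← countermodel

Result: NO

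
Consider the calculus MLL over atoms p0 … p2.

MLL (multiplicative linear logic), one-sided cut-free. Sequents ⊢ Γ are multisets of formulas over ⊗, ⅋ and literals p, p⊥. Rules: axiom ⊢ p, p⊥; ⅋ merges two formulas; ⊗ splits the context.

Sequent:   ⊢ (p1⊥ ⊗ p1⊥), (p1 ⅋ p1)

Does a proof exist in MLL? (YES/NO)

Proof tree:
[⅋]  ⊢ (p1⊥ ⊗ p1⊥), (p1 ⅋ p1)
  [⊗]  ⊢ p1, p1, (p1⊥ ⊗ p1⊥)
    [Ax]  ⊢ p1, p1⊥
    [Ax]  ⊢ p1, p1⊥

Result: YES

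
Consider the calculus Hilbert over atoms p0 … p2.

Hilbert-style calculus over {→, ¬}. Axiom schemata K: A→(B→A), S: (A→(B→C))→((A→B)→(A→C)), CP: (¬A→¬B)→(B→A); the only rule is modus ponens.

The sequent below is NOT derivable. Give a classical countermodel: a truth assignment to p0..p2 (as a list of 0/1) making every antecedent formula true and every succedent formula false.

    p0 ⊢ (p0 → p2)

Enumerate valuations to refute Γ ⊢ Δ:
  v=000: Γ:[p0=F] Δ:[(p0 → p2)=T] refutes=False
  v=001: Γ:[p0=F] Δ:[(p0 → p2)=T] refutes=False
  v=010: Γ:[p0=F] Δ:[(p0 → p2)=T] refutes=False
  v=011: Γ:[p0=F] Δ:[(p0 → p2)=T] refutes=False
  v=100: Γ:[p0=T] Δ:[(p0 → p2)=F] refutes=True  ← countermodel

Result: [1, 0, 0]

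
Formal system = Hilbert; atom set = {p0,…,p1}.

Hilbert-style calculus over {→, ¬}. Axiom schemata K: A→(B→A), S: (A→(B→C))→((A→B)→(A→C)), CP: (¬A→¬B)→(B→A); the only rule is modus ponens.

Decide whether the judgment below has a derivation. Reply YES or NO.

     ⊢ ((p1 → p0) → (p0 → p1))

Enumerate valuations to refute Γ ⊢ Δ:
  v=00: Γ:[] Δ:[((p1 → p0) → (p0 → p1))=T] refutes=False
  v=01: Γ:[] Δ:[((p1 → p0) → (p0 → p1))=T] refutes=False
  v=10: Γ:[] Δ:[((p1 → p0) → (p0 → p1))=F] refutes=True  ← countermodel

Result: NO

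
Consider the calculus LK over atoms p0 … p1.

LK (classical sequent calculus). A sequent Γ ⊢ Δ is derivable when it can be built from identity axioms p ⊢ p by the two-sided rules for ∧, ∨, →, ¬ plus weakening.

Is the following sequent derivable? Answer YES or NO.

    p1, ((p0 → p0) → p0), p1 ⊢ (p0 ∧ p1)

Proof tree:
[WL] p1, ((p0 → p0) → p0), p1 ⊢ (p0 ∧ p1)
  [→L] p1, ((p0 → p0) → p0) ⊢ (p0 ∧ p1)
    [WL] p1 ⊢ (p0 → p0)
      [→R]  ⊢ (p0 → p0)
        [Ax] p0 ⊢ p0
    [∧R] p1, p0 ⊢ (p0 ∧ p1)
      [Ax] p0 ⊢ p0
      [Ax] p1 ⊢ p1

Result: YES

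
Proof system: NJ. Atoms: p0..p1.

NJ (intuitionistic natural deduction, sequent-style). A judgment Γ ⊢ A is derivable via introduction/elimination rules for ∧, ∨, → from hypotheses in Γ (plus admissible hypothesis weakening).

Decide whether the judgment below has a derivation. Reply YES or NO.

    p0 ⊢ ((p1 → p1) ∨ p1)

Derivation (root first):
[∨I₁] p0 ⊢ ((p1 → p1) ∨ p1)
  [Wk] p0 ⊢ (p1 → p1)
    [→I]  ⊢ (p1 → p1)
      [Ax] p1 ⊢ p1

Result: YES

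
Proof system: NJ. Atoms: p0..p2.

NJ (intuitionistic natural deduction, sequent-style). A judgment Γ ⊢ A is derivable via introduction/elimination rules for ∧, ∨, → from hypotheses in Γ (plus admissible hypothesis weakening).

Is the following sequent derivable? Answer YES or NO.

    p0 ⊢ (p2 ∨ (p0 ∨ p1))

Proof tree:
[∨I₂] p0 ⊢ (p2 ∨ (p0 ∨ p1))
  [∨I₁] p0 ⊢ (p0 ∨ p1)
    [Ax] p0 ⊢ p0

Result: YES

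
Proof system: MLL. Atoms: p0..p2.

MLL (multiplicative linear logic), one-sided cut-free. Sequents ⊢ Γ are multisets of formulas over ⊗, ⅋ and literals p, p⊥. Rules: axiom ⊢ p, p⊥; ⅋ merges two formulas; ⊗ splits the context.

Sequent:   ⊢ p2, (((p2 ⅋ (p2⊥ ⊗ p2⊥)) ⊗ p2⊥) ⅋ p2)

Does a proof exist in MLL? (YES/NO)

Proof tree:
[⅋]  ⊢ p2, (((p2 ⅋ (p2⊥ ⊗ p2⊥)) ⊗ p2⊥) ⅋ p2)
  [⊗]  ⊢ p2, p2, ((p2 ⅋ (p2⊥ ⊗ p2⊥)) ⊗ p2⊥)
    [⅋]  ⊢ p2, (p2 ⅋ (p2⊥ ⊗ p2⊥))
      [⊗]  ⊢ p2, p2, (p2⊥ ⊗ p2⊥)
        [Ax]  ⊢ p2, p2⊥
        [Ax]  ⊢ p2, p2⊥
    [Ax]  ⊢ p2, p2⊥

Result: YES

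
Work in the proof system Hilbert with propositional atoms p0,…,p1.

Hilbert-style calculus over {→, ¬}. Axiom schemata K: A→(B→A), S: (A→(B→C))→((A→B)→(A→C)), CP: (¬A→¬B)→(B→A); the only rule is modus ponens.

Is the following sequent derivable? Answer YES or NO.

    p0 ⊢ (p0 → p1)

Search for a countermodel by truth-table:
  v=00: Γ:[p0=F] Δ:[(p0 → p1)=T] refutes=False
  v=01: Γ:[p0=F] Δ:[(p0 → p1)=T] refutes=False
  v=10: Γ:[p0=T] Δ:[(p0 → p1)=F] refutes=True  ← countermodel

Result: NO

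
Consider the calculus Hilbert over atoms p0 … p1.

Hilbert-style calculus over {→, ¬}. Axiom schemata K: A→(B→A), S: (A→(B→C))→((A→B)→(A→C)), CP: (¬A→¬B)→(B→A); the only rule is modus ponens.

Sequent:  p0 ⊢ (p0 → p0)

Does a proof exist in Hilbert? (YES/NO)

Proof tree:
[MP] p0 ⊢ (p0 → p0)
  [K]  ⊢ (p0 → (p0 → p0))
  [MP] p0 ⊢ p0
    [MP] p0 ⊢ (p0 → p0)
      [K]  ⊢ (p0 → (p0 → p0))
      [Hyp] p0 ⊢ p0
    [Hyp] p0 ⊢ p0

Result: YES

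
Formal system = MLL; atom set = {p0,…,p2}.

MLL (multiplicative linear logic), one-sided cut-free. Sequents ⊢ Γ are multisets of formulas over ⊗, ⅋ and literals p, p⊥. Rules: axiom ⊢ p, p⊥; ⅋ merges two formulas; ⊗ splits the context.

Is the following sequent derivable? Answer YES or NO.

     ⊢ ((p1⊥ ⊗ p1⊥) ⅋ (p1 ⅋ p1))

Derivation trace:
[⅋]  ⊢ ((p1⊥ ⊗ p1⊥) ⅋ (p1 ⅋ p1))
  [⅋]  ⊢ (p1⊥ ⊗ p1⊥), (p1 ⅋ p1)
    [⊗]  ⊢ p1, p1, (p1⊥ ⊗ p1⊥)
      [Ax]  ⊢ p1, p1⊥
      [Ax]  ⊢ p1, p1⊥

Result: YES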